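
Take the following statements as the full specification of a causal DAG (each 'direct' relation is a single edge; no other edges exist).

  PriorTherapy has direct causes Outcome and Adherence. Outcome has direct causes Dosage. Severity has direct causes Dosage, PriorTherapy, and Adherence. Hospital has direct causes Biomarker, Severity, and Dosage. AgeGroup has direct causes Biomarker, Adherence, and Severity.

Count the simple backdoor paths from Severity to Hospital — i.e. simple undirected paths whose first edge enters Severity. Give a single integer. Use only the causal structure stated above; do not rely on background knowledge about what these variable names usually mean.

6

A backdoor path from Severity to Hospital is any simple undirected path whose first edge points into Severity (i.e. leaves Severity via a parent).
Parents of Severity: {Adherence, Dosage, PriorTherapy}.
Enumerating:
  P1: Severity <- Adherence -> PriorTherapy <- Outcome <- Dosage -> Hospital
  P2: Severity <- Adherence -> AgeGroup <- Biomarker -> Hospital
  P3: Severity <- Dosage -> Outcome -> PriorTherapy <- Adherence -> AgeGroup <- Biomarker -> Hospital
  P4: Severity <- Dosage -> Hospital
  P5: Severity <- PriorTherapy <- Adherence -> AgeGroup <- Biomarker -> Hospital
  P6: Severity <- PriorTherapy <- Outcome <- Dosage -> Hospital
That exhausts the simple backdoor paths. Count: 6.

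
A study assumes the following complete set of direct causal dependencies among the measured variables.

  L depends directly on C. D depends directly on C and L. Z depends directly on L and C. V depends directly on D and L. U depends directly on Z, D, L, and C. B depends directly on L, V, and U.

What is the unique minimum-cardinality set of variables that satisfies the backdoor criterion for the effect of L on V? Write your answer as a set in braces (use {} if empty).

{C}

Variables eligible for adjustment (non-descendants of L, excluding L and V): {C}.
Backdoor paths from L to V:
  P1: L <- C -> Z -> U <- D -> V
  P2: L <- C -> Z -> U -> B <- V
  P3: L <- C -> D -> U -> B <- V
  P4: L <- C -> D -> V
  P5: L <- C -> U <- D -> V
  P6: L <- C -> U -> B <- V
The empty set is not sufficient: P4 (L <- C -> D -> V) has no collider blocking it and no conditioned non-collider, so it is open.
Try {C}:
  P1: blocked at fork node C ∈ conditioning set.
  P2: blocked at fork node C ∈ conditioning set.
  P3: blocked at fork node C ∈ conditioning set.
  P4: blocked at fork node C ∈ conditioning set.
  P5: blocked at fork node C ∈ conditioning set.
  P6: blocked at fork node C ∈ conditioning set.
{C} contains no descendant of L and blocks every backdoor path.
{C} is the unique smallest valid adjustment set.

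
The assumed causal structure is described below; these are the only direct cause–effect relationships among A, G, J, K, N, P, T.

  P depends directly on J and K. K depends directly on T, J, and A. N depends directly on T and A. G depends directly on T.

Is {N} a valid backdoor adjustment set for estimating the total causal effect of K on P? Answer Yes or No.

Backdoor paths from K to P (paths whose first edge points into K):
  P1: K <- J -> P
Condition 1 (no descendant of K in the set): holds — descendants of K are {P}; none are in {N}.
Condition 2 (every backdoor path blocked by {N}):
  P1: open — no interior node is in the conditioning set.
{N} does not satisfy the backdoor criterion.

No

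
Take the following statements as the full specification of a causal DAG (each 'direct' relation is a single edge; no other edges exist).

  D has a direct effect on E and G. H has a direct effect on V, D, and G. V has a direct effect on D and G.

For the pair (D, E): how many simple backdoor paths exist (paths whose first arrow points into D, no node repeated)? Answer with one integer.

0

A backdoor path from D to E is any simple undirected path whose first edge points into D (i.e. leaves D via a parent).
Parents of D: {H, V}.
No simple path from any parent of D reaches E without revisiting D, so there are no backdoor paths.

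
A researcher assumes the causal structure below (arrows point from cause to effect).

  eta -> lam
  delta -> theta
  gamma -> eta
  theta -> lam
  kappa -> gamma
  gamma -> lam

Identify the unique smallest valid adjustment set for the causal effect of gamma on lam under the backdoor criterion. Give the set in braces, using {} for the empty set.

{}

Variables eligible for adjustment (non-descendants of gamma, excluding gamma and lam): {delta, kappa, theta}.
Backdoor paths from gamma to lam:
  (none)
With no backdoor paths the empty set already satisfies the criterion, and it is trivially minimal.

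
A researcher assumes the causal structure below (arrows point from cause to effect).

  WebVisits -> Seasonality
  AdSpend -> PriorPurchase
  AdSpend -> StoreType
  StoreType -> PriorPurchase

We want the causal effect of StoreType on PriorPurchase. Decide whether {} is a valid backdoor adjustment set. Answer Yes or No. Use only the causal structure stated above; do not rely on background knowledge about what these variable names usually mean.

Backdoor paths from StoreType to PriorPurchase (paths whose first edge points into StoreType):
  P1: StoreType <- AdSpend -> PriorPurchase
Condition 1 (no descendant of StoreType in the set): holds — descendants of StoreType are {PriorPurchase}; none are in {}.
Condition 2 (every backdoor path blocked by {}):
  P1: open — no interior node is in the conditioning set.
{} does not satisfy the backdoor criterion.

No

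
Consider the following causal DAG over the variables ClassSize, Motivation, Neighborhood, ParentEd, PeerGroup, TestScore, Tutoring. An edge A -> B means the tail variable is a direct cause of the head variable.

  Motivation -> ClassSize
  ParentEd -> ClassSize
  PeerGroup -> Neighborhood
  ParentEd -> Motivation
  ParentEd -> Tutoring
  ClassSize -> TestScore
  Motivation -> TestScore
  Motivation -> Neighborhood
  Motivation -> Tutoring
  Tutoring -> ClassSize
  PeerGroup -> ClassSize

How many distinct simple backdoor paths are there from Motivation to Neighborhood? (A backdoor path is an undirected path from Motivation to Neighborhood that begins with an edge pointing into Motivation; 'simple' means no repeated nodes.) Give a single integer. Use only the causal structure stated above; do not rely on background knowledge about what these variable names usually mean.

A backdoor path from Motivation to Neighborhood is any simple undirected path whose first edge points into Motivation (i.e. leaves Motivation via a parent).
Parents of Motivation: {ParentEd}.
Enumerating:
  P1: Motivation <- ParentEd -> Tutoring -> ClassSize <- PeerGroup -> Neighborhood
  P2: Motivation <- ParentEd -> ClassSize <- PeerGroup -> Neighborhood
That exhausts the simple backdoor paths. Count: 2.

2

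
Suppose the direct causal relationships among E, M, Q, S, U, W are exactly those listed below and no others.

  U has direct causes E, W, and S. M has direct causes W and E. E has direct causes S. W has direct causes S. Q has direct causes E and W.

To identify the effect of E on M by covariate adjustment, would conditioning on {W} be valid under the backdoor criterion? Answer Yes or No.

Backdoor paths from E to M (paths whose first edge points into E):
  P1: E <- S -> W -> M
  P2: E <- S -> U <- W -> M
Condition 1 (no descendant of E in the set): holds — descendants of E are {M, Q, U}; none are in {W}.
Condition 2 (every backdoor path blocked by {W}):
  P1: blocked at chain node W ∈ conditioning set.
  P2: blocked at collider U (neither it nor any descendant is in the conditioning set).
{W} satisfies the backdoor criterion.

Yes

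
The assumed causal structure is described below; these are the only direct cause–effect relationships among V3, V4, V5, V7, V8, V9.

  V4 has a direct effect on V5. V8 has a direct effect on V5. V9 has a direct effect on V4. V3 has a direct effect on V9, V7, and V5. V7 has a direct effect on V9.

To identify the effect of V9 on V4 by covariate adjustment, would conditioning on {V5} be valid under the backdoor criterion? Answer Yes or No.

No

Backdoor paths from V9 to V4 (paths whose first edge points into V9):
  P1: V9 <- V3 -> V5 <- V4
  P2: V9 <- V7 <- V3 -> V5 <- V4
Condition 1 (no descendant of V9 in the set): FAILS — V5 is a descendant of V9.
Condition 2 (every backdoor path blocked by {V5}):
  P1: open — collider(s) V5 are conditioned on (or have a conditioned descendant) and no non-collider on the path is in the set.
  P2: open — collider(s) V5 are conditioned on (or have a conditioned descendant) and no non-collider on the path is in the set.
{V5} does not satisfy the backdoor criterion.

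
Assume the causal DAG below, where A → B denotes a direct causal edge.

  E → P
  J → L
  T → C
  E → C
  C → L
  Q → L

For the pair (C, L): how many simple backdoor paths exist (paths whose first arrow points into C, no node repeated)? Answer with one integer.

A backdoor path from C to L is any simple undirected path whose first edge points into C (i.e. leaves C via a parent).
Parents of C: {E, T}.
No simple path from any parent of C reaches L without revisiting C, so there are no backdoor paths.

0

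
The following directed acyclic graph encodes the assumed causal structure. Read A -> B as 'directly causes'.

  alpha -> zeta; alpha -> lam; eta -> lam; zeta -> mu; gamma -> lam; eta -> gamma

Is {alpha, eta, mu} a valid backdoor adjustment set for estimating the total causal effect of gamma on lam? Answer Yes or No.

Yes

Backdoor paths from gamma to lam (paths whose first edge points into gamma):
  P1: gamma <- eta -> lam
Condition 1 (no descendant of gamma in the set): holds — descendants of gamma are {lam}; none are in {alpha, eta, mu}.
Condition 2 (every backdoor path blocked by {alpha, eta, mu}):
  P1: blocked at fork node eta ∈ conditioning set.
{alpha, eta, mu} satisfies the backdoor criterion.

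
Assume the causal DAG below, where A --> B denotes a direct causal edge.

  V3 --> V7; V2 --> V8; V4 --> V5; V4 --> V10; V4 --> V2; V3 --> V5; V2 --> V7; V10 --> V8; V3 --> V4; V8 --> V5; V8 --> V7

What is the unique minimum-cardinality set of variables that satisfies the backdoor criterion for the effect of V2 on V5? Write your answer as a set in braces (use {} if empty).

Variables eligible for adjustment (non-descendants of V2, excluding V2 and V5): {V10, V3, V4}.
Backdoor paths from V2 to V5:
  P1: V2 <- V4 <- V3 -> V5
  P2: V2 <- V4 <- V3 -> V7 <- V8 -> V5
  P3: V2 <- V4 -> V10 -> V8 -> V5
  P4: V2 <- V4 -> V10 -> V8 -> V7 <- V3 -> V5
  P5: V2 <- V4 -> V5
The empty set is not sufficient: P1 (V2 <- V4 <- V3 -> V5) has no collider blocking it and no conditioned non-collider, so it is open.
Try {V4}:
  P1: blocked at chain node V4 ∈ conditioning set.
  P2: blocked at chain node V4 ∈ conditioning set.
  P3: blocked at fork node V4 ∈ conditioning set.
  P4: blocked at fork node V4 ∈ conditioning set.
  P5: blocked at fork node V4 ∈ conditioning set.
{V4} contains no descendant of V2 and blocks every backdoor path.
No other singleton works — e.g. {V3} leaves P3 open — so {V4} is the unique smallest valid adjustment set.

{V4}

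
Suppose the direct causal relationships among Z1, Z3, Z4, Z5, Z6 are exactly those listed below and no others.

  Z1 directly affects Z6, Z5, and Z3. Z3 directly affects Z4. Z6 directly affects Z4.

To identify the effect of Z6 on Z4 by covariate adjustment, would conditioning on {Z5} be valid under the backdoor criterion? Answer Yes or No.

No

Backdoor paths from Z6 to Z4 (paths whose first edge points into Z6):
  P1: Z6 <- Z1 -> Z3 -> Z4
Condition 1 (no descendant of Z6 in the set): holds — descendants of Z6 are {Z4}; none are in {Z5}.
Condition 2 (every backdoor path blocked by {Z5}):
  P1: open — no interior node is in the conditioning set.
{Z5} does not satisfy the backdoor criterion.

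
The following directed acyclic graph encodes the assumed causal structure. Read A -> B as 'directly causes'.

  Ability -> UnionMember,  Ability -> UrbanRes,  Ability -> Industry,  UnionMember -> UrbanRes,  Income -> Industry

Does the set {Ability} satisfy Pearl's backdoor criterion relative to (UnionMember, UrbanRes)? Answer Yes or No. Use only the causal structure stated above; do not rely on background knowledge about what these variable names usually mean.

Yes

Backdoor paths from UnionMember to UrbanRes (paths whose first edge points into UnionMember):
  P1: UnionMember <- Ability -> UrbanRes
Condition 1 (no descendant of UnionMember in the set): holds — descendants of UnionMember are {UrbanRes}; none are in {Ability}.
Condition 2 (every backdoor path blocked by {Ability}):
  P1: blocked at fork node Ability ∈ conditioning set.
{Ability} satisfies the backdoor criterion.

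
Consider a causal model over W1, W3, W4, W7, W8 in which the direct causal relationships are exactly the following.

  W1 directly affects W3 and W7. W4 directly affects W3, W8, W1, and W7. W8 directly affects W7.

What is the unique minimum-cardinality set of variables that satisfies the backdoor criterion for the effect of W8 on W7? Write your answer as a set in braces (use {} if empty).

Variables eligible for adjustment (non-descendants of W8, excluding W8 and W7): {W1, W3, W4}.
Backdoor paths from W8 to W7:
  P1: W8 <- W4 -> W1 -> W7
  P2: W8 <- W4 -> W3 <- W1 -> W7
  P3: W8 <- W4 -> W7
The empty set is not sufficient: P1 (W8 <- W4 -> W1 -> W7) has no collider blocking it and no conditioned non-collider, so it is open.
Try {W4}:
  P1: blocked at fork node W4 ∈ conditioning set.
  P2: blocked at fork node W4 ∈ conditioning set.
  P3: blocked at fork node W4 ∈ conditioning set.
{W4} contains no descendant of W8 and blocks every backdoor path.
No other singleton works — e.g. {W1} leaves P3 open — so {W4} is the unique smallest valid adjustment set.

{W4}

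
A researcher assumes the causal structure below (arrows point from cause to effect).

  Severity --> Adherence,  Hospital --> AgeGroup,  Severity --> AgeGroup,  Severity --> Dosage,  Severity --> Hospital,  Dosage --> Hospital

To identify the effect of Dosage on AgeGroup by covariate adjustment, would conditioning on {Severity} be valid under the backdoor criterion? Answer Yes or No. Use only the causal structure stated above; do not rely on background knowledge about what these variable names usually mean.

Yes

Backdoor paths from Dosage to AgeGroup (paths whose first edge points into Dosage):
  P1: Dosage <- Severity -> Hospital -> AgeGroup
  P2: Dosage <- Severity -> AgeGroup
Condition 1 (no descendant of Dosage in the set): holds — descendants of Dosage are {AgeGroup, Hospital}; none are in {Severity}.
Condition 2 (every backdoor path blocked by {Severity}):
  P1: blocked at fork node Severity ∈ conditioning set.
  P2: blocked at fork node Severity ∈ conditioning set.
{Severity} satisfies the backdoor criterion.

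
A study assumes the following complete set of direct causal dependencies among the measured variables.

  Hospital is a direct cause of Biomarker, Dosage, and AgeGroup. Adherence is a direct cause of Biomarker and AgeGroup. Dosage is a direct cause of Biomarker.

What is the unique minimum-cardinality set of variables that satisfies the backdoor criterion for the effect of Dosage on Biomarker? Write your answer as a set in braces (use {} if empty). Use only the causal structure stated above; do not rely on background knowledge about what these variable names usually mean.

{Hospital}

Variables eligible for adjustment (non-descendants of Dosage, excluding Dosage and Biomarker): {Adherence, AgeGroup, Hospital}.
Backdoor paths from Dosage to Biomarker:
  P1: Dosage <- Hospital -> AgeGroup <- Adherence -> Biomarker
  P2: Dosage <- Hospital -> Biomarker
The empty set is not sufficient: P2 (Dosage <- Hospital -> Biomarker) has no collider blocking it and no conditioned non-collider, so it is open.
Try {Hospital}:
  P1: blocked at fork node Hospital ∈ conditioning set.
  P2: blocked at fork node Hospital ∈ conditioning set.
{Hospital} contains no descendant of Dosage and blocks every backdoor path.
No other singleton works — e.g. {Adherence} leaves P2 open — so {Hospital} is the unique smallest valid adjustment set.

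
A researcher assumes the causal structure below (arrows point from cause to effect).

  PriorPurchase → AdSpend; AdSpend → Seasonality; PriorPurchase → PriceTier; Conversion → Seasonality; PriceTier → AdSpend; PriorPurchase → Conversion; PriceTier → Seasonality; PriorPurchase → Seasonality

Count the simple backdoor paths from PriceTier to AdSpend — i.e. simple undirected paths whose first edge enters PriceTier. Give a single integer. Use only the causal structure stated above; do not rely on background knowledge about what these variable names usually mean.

A backdoor path from PriceTier to AdSpend is any simple undirected path whose first edge points into PriceTier (i.e. leaves PriceTier via a parent).
Parents of PriceTier: {PriorPurchase}.
Enumerating:
  P1: PriceTier <- PriorPurchase -> Conversion -> Seasonality <- AdSpend
  P2: PriceTier <- PriorPurchase -> AdSpend
  P3: PriceTier <- PriorPurchase -> Seasonality <- AdSpend
That exhausts the simple backdoor paths. Count: 3.

3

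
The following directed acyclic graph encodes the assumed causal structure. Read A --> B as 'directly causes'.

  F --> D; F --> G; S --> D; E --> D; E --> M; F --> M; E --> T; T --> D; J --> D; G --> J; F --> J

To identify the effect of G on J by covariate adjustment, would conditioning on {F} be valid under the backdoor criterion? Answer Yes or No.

Yes

Backdoor paths from G to J (paths whose first edge points into G):
  P1: G <- F -> J
  P2: G <- F -> D <- J
  P3: G <- F -> M <- E -> T -> D <- J
  P4: G <- F -> M <- E -> D <- J
Condition 1 (no descendant of G in the set): holds — descendants of G are {D, J}; none are in {F}.
Condition 2 (every backdoor path blocked by {F}):
  P1: blocked at fork node F ∈ conditioning set.
  P2: blocked at fork node F ∈ conditioning set.
  P3: blocked at fork node F ∈ conditioning set.
  P4: blocked at fork node F ∈ conditioning set.
{F} satisfies the backdoor criterion.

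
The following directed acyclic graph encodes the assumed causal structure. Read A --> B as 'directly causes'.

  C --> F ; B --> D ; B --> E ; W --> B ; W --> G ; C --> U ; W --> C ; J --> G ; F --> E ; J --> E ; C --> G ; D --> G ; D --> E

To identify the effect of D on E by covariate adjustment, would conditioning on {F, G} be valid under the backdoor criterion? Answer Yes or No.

No

Backdoor paths from D to E (paths whose first edge points into D):
  P1: D <- B <- W -> C -> F -> E
  P2: D <- B <- W -> C -> G <- J -> E
  P3: D <- B <- W -> G <- J -> E
  P4: D <- B <- W -> G <- C -> F -> E
  P5: D <- B -> E
Condition 1 (no descendant of D in the set): FAILS — G is a descendant of D.
Condition 2 (every backdoor path blocked by {F, G}):
  P1: blocked at chain node F ∈ conditioning set.
  P2: open — collider(s) G are conditioned on (or have a conditioned descendant) and no non-collider on the path is in the set.
  P3: open — collider(s) G are conditioned on (or have a conditioned descendant) and no non-collider on the path is in the set.
  P4: blocked at chain node F ∈ conditioning set.
  P5: open — no interior node is in the conditioning set.
{F, G} does not satisfy the backdoor criterion.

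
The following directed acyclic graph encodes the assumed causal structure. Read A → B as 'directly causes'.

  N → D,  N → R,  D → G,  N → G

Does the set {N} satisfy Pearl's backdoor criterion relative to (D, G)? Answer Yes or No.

Yes

Backdoor paths from D to G (paths whose first edge points into D):
  P1: D <- N -> G
Condition 1 (no descendant of D in the set): holds — descendants of D are {G}; none are in {N}.
Condition 2 (every backdoor path blocked by {N}):
  P1: blocked at fork node N ∈ conditioning set.
{N} satisfies the backdoor criterion.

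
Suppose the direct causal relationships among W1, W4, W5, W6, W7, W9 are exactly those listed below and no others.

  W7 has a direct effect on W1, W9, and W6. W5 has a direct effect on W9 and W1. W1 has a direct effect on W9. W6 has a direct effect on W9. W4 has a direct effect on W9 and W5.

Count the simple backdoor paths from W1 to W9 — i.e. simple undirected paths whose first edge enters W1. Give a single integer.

4

A backdoor path from W1 to W9 is any simple undirected path whose first edge points into W1 (i.e. leaves W1 via a parent).
Parents of W1: {W5, W7}.
Enumerating:
  P1: W1 <- W7 -> W6 -> W9
  P2: W1 <- W7 -> W9
  P3: W1 <- W5 <- W4 -> W9
  P4: W1 <- W5 -> W9
That exhausts the simple backdoor paths. Count: 4.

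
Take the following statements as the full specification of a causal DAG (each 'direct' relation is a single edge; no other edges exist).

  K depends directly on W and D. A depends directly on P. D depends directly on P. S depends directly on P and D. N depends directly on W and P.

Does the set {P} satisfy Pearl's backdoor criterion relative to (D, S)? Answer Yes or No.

Backdoor paths from D to S (paths whose first edge points into D):
  P1: D <- P -> S
Condition 1 (no descendant of D in the set): holds — descendants of D are {K, S}; none are in {P}.
Condition 2 (every backdoor path blocked by {P}):
  P1: blocked at fork node P ∈ conditioning set.
{P} satisfies the backdoor criterion.

Yes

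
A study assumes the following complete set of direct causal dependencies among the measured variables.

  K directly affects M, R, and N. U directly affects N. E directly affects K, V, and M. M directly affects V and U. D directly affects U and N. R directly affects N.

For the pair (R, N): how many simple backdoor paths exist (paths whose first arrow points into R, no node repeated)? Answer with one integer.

A backdoor path from R to N is any simple undirected path whose first edge points into R (i.e. leaves R via a parent).
Parents of R: {K}.
Enumerating:
  P1: R <- K <- E -> M -> U <- D -> N
  P2: R <- K <- E -> M -> U -> N
  P3: R <- K <- E -> V <- M -> U <- D -> N
  P4: R <- K <- E -> V <- M -> U -> N
  P5: R <- K -> M -> U <- D -> N
  P6: R <- K -> M -> U -> N
  P7: R <- K -> N
That exhausts the simple backdoor paths. Count: 7.

7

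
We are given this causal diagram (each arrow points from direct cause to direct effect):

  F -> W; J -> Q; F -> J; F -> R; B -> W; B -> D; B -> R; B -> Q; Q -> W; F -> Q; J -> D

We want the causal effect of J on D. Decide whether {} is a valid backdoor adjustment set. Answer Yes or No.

Yes

Backdoor paths from J to D (paths whose first edge points into J):
  P1: J <- F -> Q <- B -> D
  P2: J <- F -> Q -> W <- B -> D
  P3: J <- F -> R <- B -> D
  P4: J <- F -> W <- B -> D
  P5: J <- F -> W <- Q <- B -> D
Condition 1 (no descendant of J in the set): holds — descendants of J are {D, Q, W}; none are in {}.
Condition 2 (every backdoor path blocked by {}):
  P1: blocked at collider Q (neither it nor any descendant is in the conditioning set).
  P2: blocked at collider W (neither it nor any descendant is in the conditioning set).
  P3: blocked at collider R (neither it nor any descendant is in the conditioning set).
  P4: blocked at collider W (neither it nor any descendant is in the conditioning set).
  P5: blocked at collider W (neither it nor any descendant is in the conditioning set).
{} satisfies the backdoor criterion.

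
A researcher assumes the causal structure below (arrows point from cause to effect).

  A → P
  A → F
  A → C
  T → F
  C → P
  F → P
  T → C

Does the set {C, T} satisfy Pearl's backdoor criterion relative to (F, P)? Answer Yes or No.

Backdoor paths from F to P (paths whose first edge points into F):
  P1: F <- A -> C -> P
  P2: F <- A -> P
  P3: F <- T -> C <- A -> P
  P4: F <- T -> C -> P
Condition 1 (no descendant of F in the set): holds — descendants of F are {P}; none are in {C, T}.
Condition 2 (every backdoor path blocked by {C, T}):
  P1: blocked at chain node C ∈ conditioning set.
  P2: open — no interior node is in the conditioning set.
  P3: blocked at fork node T ∈ conditioning set.
  P4: blocked at fork node T ∈ conditioning set.
{C, T} does not satisfy the backdoor criterion.

No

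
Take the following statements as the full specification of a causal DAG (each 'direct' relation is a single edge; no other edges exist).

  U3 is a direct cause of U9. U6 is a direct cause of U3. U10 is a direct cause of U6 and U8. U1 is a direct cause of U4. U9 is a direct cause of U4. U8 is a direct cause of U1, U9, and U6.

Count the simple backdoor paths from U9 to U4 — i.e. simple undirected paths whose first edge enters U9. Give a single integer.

A backdoor path from U9 to U4 is any simple undirected path whose first edge points into U9 (i.e. leaves U9 via a parent).
Parents of U9: {U3, U8}.
Enumerating:
  P1: U9 <- U8 -> U1 -> U4
  P2: U9 <- U3 <- U6 <- U10 -> U8 -> U1 -> U4
  P3: U9 <- U3 <- U6 <- U8 -> U1 -> U4
That exhausts the simple backdoor paths. Count: 3.

3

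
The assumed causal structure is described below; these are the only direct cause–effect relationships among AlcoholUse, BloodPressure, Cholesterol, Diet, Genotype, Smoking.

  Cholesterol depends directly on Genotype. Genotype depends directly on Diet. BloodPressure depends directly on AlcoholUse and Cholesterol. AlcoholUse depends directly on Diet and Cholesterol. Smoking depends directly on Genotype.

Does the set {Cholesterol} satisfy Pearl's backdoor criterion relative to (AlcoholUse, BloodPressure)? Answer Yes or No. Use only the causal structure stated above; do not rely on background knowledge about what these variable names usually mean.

Backdoor paths from AlcoholUse to BloodPressure (paths whose first edge points into AlcoholUse):
  P1: AlcoholUse <- Diet -> Genotype -> Cholesterol -> BloodPressure
  P2: AlcoholUse <- Cholesterol -> BloodPressure
Condition 1 (no descendant of AlcoholUse in the set): holds — descendants of AlcoholUse are {BloodPressure}; none are in {Cholesterol}.
Condition 2 (every backdoor path blocked by {Cholesterol}):
  P1: blocked at chain node Cholesterol ∈ conditioning set.
  P2: blocked at fork node Cholesterol ∈ conditioning set.
{Cholesterol} satisfies the backdoor criterion.

Yes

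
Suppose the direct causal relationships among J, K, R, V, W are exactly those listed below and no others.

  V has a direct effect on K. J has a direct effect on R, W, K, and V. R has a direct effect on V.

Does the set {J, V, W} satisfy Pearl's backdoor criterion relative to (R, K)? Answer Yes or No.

Backdoor paths from R to K (paths whose first edge points into R):
  P1: R <- J -> V -> K
  P2: R <- J -> K
Condition 1 (no descendant of R in the set): FAILS — V is a descendant of R.
Condition 2 (every backdoor path blocked by {J, V, W}):
  P1: blocked at fork node J ∈ conditioning set.
  P2: blocked at fork node J ∈ conditioning set.
{J, V, W} does not satisfy the backdoor criterion.

No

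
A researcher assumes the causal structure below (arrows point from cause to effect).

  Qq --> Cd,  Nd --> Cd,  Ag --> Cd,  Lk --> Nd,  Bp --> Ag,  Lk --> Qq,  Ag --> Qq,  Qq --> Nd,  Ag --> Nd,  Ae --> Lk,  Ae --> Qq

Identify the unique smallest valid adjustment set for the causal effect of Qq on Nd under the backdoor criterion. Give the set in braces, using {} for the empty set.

Variables eligible for adjustment (non-descendants of Qq, excluding Qq and Nd): {Ae, Ag, Bp, Lk}.
Backdoor paths from Qq to Nd:
  P1: Qq <- Ae -> Lk -> Nd
  P2: Qq <- Ag -> Nd
  P3: Qq <- Ag -> Cd <- Nd
  P4: Qq <- Lk -> Nd
The empty set is not sufficient: P1 (Qq <- Ae -> Lk -> Nd) has no collider blocking it and no conditioned non-collider, so it is open.
Try {Ag, Lk}:
  P1: blocked at chain node Lk ∈ conditioning set.
  P2: blocked at fork node Ag ∈ conditioning set.
  P3: blocked at fork node Ag ∈ conditioning set.
  P4: blocked at fork node Lk ∈ conditioning set.
{Ag, Lk} contains no descendant of Qq and blocks every backdoor path.
Every element of {Ag, Lk} is needed (dropping Ag leaves P2 open; dropping Lk leaves P1 open), so no proper subset is valid.
Among all size-2 subsets of the eligible variables, only {Ag, Lk} blocks every backdoor path, so it is the unique smallest valid adjustment set.

{Ag, Lk}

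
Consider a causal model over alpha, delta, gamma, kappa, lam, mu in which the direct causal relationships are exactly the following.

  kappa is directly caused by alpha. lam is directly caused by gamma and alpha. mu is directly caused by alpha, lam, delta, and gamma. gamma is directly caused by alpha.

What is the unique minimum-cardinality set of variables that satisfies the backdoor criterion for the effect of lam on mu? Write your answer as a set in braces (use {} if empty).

{alpha, gamma}

Variables eligible for adjustment (non-descendants of lam, excluding lam and mu): {alpha, delta, gamma, kappa}.
Backdoor paths from lam to mu:
  P1: lam <- alpha -> gamma -> mu
  P2: lam <- alpha -> mu
  P3: lam <- gamma <- alpha -> mu
  P4: lam <- gamma -> mu
The empty set is not sufficient: P1 (lam <- alpha -> gamma -> mu) has no collider blocking it and no conditioned non-collider, so it is open.
Try {alpha, gamma}:
  P1: blocked at fork node alpha ∈ conditioning set.
  P2: blocked at fork node alpha ∈ conditioning set.
  P3: blocked at chain node gamma ∈ conditioning set.
  P4: blocked at fork node gamma ∈ conditioning set.
{alpha, gamma} contains no descendant of lam and blocks every backdoor path.
Every element of {alpha, gamma} is needed (dropping alpha leaves P2 open; dropping gamma leaves P4 open), so no proper subset is valid.
Among all size-2 subsets of the eligible variables, only {alpha, gamma} blocks every backdoor path, so it is the unique smallest valid adjustment set.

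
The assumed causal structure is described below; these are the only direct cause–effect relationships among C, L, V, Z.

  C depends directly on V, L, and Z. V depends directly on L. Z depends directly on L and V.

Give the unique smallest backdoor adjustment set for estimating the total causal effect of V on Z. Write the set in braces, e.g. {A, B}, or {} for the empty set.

{L}

Variables eligible for adjustment (non-descendants of V, excluding V and Z): {L}.
Backdoor paths from V to Z:
  P1: V <- L -> Z
  P2: V <- L -> C <- Z
The empty set is not sufficient: P1 (V <- L -> Z) has no collider blocking it and no conditioned non-collider, so it is open.
Try {L}:
  P1: blocked at fork node L ∈ conditioning set.
  P2: blocked at fork node L ∈ conditioning set.
{L} contains no descendant of V and blocks every backdoor path.
{L} is the unique smallest valid adjustment set.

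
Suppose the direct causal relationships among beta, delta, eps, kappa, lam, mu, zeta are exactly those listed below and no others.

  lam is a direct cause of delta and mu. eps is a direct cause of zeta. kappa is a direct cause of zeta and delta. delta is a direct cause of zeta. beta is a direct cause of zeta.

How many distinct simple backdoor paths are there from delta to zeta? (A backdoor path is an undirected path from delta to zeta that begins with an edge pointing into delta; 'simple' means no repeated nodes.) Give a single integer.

A backdoor path from delta to zeta is any simple undirected path whose first edge points into delta (i.e. leaves delta via a parent).
Parents of delta: {kappa, lam}.
Enumerating:
  P1: delta <- kappa -> zeta
That exhausts the simple backdoor paths. Count: 1.

1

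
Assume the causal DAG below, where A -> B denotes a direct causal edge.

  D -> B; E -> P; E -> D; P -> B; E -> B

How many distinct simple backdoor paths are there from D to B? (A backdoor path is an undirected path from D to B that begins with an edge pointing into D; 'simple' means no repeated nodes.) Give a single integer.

A backdoor path from D to B is any simple undirected path whose first edge points into D (i.e. leaves D via a parent).
Parents of D: {E}.
Enumerating:
  P1: D <- E -> P -> B
  P2: D <- E -> B
That exhausts the simple backdoor paths. Count: 2.

2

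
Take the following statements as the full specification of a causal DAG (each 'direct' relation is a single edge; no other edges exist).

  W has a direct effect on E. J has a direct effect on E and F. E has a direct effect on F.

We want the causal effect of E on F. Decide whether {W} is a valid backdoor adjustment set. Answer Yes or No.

No

Backdoor paths from E to F (paths whose first edge points into E):
  P1: E <- J -> F
Condition 1 (no descendant of E in the set): holds — descendants of E are {F}; none are in {W}.
Condition 2 (every backdoor path blocked by {W}):
  P1: open — no interior node is in the conditioning set.
{W} does not satisfy the backdoor criterion.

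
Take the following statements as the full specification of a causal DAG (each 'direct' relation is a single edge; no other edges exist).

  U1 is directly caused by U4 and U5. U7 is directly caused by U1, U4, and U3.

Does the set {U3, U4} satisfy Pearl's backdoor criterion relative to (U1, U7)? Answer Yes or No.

Backdoor paths from U1 to U7 (paths whose first edge points into U1):
  P1: U1 <- U4 -> U7
Condition 1 (no descendant of U1 in the set): holds — descendants of U1 are {U7}; none are in {U3, U4}.
Condition 2 (every backdoor path blocked by {U3, U4}):
  P1: blocked at fork node U4 ∈ conditioning set.
{U3, U4} satisfies the backdoor criterion.

Yes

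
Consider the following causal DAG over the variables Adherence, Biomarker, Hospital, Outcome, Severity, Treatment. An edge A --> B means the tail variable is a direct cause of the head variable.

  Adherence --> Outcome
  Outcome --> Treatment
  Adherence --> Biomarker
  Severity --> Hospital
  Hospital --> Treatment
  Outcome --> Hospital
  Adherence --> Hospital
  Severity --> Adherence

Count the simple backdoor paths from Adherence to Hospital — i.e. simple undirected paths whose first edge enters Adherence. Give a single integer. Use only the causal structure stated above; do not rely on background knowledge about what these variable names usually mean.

1

A backdoor path from Adherence to Hospital is any simple undirected path whose first edge points into Adherence (i.e. leaves Adherence via a parent).
Parents of Adherence: {Severity}.
Enumerating:
  P1: Adherence <- Severity -> Hospital
That exhausts the simple backdoor paths. Count: 1.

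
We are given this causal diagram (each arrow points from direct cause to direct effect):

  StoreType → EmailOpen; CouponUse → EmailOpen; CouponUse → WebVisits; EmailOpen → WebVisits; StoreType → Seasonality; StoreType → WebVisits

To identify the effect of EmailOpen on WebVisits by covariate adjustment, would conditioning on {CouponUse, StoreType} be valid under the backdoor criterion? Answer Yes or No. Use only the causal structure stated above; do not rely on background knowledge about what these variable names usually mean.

Backdoor paths from EmailOpen to WebVisits (paths whose first edge points into EmailOpen):
  P1: EmailOpen <- CouponUse -> WebVisits
  P2: EmailOpen <- StoreType -> WebVisits
Condition 1 (no descendant of EmailOpen in the set): holds — descendants of EmailOpen are {WebVisits}; none are in {CouponUse, StoreType}.
Condition 2 (every backdoor path blocked by {CouponUse, StoreType}):
  P1: blocked at fork node CouponUse ∈ conditioning set.
  P2: blocked at fork node StoreType ∈ conditioning set.
{CouponUse, StoreType} satisfies the backdoor criterion.

Yes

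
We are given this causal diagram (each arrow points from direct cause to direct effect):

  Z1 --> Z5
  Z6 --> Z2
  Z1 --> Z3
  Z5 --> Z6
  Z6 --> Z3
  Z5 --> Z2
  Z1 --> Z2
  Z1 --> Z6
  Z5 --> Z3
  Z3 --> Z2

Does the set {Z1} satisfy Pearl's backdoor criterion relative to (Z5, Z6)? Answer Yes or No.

Backdoor paths from Z5 to Z6 (paths whose first edge points into Z5):
  P1: Z5 <- Z1 -> Z6
  P2: Z5 <- Z1 -> Z3 <- Z6
  P3: Z5 <- Z1 -> Z3 -> Z2 <- Z6
  P4: Z5 <- Z1 -> Z2 <- Z6
  P5: Z5 <- Z1 -> Z2 <- Z3 <- Z6
Condition 1 (no descendant of Z5 in the set): holds — descendants of Z5 are {Z2, Z3, Z6}; none are in {Z1}.
Condition 2 (every backdoor path blocked by {Z1}):
  P1: blocked at fork node Z1 ∈ conditioning set.
  P2: blocked at fork node Z1 ∈ conditioning set.
  P3: blocked at fork node Z1 ∈ conditioning set.
  P4: blocked at fork node Z1 ∈ conditioning set.
  P5: blocked at fork node Z1 ∈ conditioning set.
{Z1} satisfies the backdoor criterion.

Yes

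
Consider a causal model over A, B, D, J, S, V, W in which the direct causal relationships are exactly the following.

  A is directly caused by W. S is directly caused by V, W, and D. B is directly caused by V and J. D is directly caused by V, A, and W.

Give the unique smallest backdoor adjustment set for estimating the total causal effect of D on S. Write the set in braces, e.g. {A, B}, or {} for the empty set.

{V, W}

Variables eligible for adjustment (non-descendants of D, excluding D and S): {A, B, J, V, W}.
Backdoor paths from D to S:
  P1: D <- W -> S
  P2: D <- A <- W -> S
  P3: D <- V -> S
The empty set is not sufficient: P1 (D <- W -> S) has no collider blocking it and no conditioned non-collider, so it is open.
Try {V, W}:
  P1: blocked at fork node W ∈ conditioning set.
  P2: blocked at fork node W ∈ conditioning set.
  P3: blocked at fork node V ∈ conditioning set.
{V, W} contains no descendant of D and blocks every backdoor path.
Every element of {V, W} is needed (dropping V leaves P3 open; dropping W leaves P1 open), so no proper subset is valid.
Among all size-2 subsets of the eligible variables, only {V, W} blocks every backdoor path, so it is the unique smallest valid adjustment set.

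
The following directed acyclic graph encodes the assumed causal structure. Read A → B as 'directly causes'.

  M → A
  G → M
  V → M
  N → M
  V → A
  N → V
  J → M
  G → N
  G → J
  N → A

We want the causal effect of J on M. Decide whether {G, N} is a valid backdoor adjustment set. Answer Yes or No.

Yes

Backdoor paths from J to M (paths whose first edge points into J):
  P1: J <- G -> N -> V -> M
  P2: J <- G -> N -> V -> A <- M
  P3: J <- G -> N -> M
  P4: J <- G -> N -> A <- V -> M
  P5: J <- G -> N -> A <- M
  P6: J <- G -> M
Condition 1 (no descendant of J in the set): holds — descendants of J are {A, M}; none are in {G, N}.
Condition 2 (every backdoor path blocked by {G, N}):
  P1: blocked at fork node G ∈ conditioning set.
  P2: blocked at fork node G ∈ conditioning set.
  P3: blocked at fork node G ∈ conditioning set.
  P4: blocked at fork node G ∈ conditioning set.
  P5: blocked at fork node G ∈ conditioning set.
  P6: blocked at fork node G ∈ conditioning set.
{G, N} satisfies the backdoor criterion.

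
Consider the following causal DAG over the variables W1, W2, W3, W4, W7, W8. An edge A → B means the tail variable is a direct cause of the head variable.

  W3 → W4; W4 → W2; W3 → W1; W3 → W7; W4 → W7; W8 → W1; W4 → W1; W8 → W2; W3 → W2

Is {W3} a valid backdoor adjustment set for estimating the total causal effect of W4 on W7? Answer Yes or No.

Backdoor paths from W4 to W7 (paths whose first edge points into W4):
  P1: W4 <- W3 -> W7
Condition 1 (no descendant of W4 in the set): holds — descendants of W4 are {W1, W2, W7}; none are in {W3}.
Condition 2 (every backdoor path blocked by {W3}):
  P1: blocked at fork node W3 ∈ conditioning set.
{W3} satisfies the backdoor criterion.

Yes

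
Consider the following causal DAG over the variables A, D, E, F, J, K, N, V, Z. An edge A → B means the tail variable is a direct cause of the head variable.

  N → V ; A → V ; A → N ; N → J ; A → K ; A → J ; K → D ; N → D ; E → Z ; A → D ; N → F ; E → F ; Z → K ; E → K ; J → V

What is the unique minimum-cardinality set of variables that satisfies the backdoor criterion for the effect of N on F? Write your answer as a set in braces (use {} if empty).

{}

Variables eligible for adjustment (non-descendants of N, excluding N and F): {A, E, K, Z}.
Backdoor paths from N to F:
  P1: N <- A -> K <- E -> F
  P2: N <- A -> K <- Z <- E -> F
  P3: N <- A -> D <- K <- E -> F
  P4: N <- A -> D <- K <- Z <- E -> F
Each backdoor path contains an unconditioned collider, so every path is already blocked with the empty conditioning set:
  P1: blocked at collider K (neither it nor any descendant is in the conditioning set).
  P2: blocked at collider K (neither it nor any descendant is in the conditioning set).
  P3: blocked at collider D (neither it nor any descendant is in the conditioning set).
  P4: blocked at collider D (neither it nor any descendant is in the conditioning set).
The empty set is therefore the unique smallest valid set.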